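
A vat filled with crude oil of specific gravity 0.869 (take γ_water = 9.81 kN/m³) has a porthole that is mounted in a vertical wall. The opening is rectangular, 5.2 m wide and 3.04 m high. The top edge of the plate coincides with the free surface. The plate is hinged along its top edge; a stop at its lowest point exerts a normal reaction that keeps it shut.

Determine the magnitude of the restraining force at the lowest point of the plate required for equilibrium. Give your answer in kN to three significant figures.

γ = 0.869 × 9.81 = 8.52489 kN/m³.
The centroid lies 3.04/2 = 1.52 m below the top edge, so the centroid depth is h_c = 1.52 m.
A = 5.2 × 3.04 = 15.808 m².
Resultant F = γ·h_c·A = 8.52489 × 1.52 × 15.808 = 204.837 kN.
I_c = b·h³/12 = 5.2 × 3.04³/12 = 12.1743 m⁴.
Centre of pressure: y_p = y_c + I_c/(y_c·A) = 1.52 + 12.1743/(1.52 × 15.808) = 1.52 + 0.506668 = 2.02667 m along the plane.
The resultant acts 1.52 + 0.506668 = 2.02667 m (along the plate) below the hinge at the top edge, so the moment about the hinge is M = F × 2.02667 = 204.837 × 2.02667 = 415.137 kN·m.
A normal force at the bottom, 3.04 m from the hinge, must supply this moment: P = 415.137/3.04 = 136.558 kN.

P ≈ 137 kN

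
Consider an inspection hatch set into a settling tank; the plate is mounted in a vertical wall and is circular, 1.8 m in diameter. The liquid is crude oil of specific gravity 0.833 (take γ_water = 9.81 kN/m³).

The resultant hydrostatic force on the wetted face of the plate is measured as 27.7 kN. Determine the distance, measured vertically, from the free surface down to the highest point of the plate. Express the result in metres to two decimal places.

d_top ≈ 0.43 m

γ = 0.833 × 9.81 = 8.17173 kN/m³.
A = π(0.9)² = 2.54469 m².
From F = γ·h_c·A, the centroid depth is h_c = 27.7/(8.17173 × 2.54469) = 1.33208 m.
The centroid is at the centre, 0.9 m below the top of the plate, so the highest point sits at h_top = 1.33208 − 0.9 = 0.43208 m below the surface.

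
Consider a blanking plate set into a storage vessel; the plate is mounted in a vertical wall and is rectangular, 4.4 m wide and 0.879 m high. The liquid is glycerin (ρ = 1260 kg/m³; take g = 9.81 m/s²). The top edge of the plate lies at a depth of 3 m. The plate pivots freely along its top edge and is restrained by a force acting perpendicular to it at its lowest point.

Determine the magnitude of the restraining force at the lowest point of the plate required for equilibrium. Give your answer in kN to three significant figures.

γ = ρg = 1260 × 9.81 / 1000 = 12.3606 kN/m³.
The centroid lies 0.879/2 = 0.4395 m below the top edge, so the centroid depth is h_c = 3 + 0.4395 = 3.4395 m.
A = 4.4 × 0.879 = 3.8676 m².
Resultant F = γ·h_c·A = 12.3606 × 3.4395 × 3.8676 = 164.428 kN.
I_c = b·h³/12 = 4.4 × 0.879³/12 = 0.249022 m⁴.
Centre of pressure: y_p = y_c + I_c/(y_c·A) = 3.4395 + 0.249022/(3.4395 × 3.8676) = 3.4395 + 0.0187198 = 3.45822 m along the plane.
The resultant acts 0.4395 + 0.0187198 = 0.45822 m (along the plate) below the hinge at the top edge, so the moment about the hinge is M = F × 0.45822 = 164.428 × 0.45822 = 75.3442 kN·m.
A normal force at the bottom, 0.879 m from the hinge, must supply this moment: P = 75.3442/0.879 = 85.7158 kN.

P ≈ 85.7 kN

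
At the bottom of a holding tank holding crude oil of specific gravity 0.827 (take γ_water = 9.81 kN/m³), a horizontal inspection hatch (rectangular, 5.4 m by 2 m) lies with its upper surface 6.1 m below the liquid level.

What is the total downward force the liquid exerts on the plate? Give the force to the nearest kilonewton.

F ≈ 534 kN

γ = 0.827 × 9.81 = 8.11287 kN/m³.
The plate is horizontal, so pressure is uniform at p = γ·h = 8.11287 × 6.1 = 49.4885 kN/m².
A = 5.4 × 2 = 10.8 m².
F = p·A = 49.4885 × 10.8 = 534.476 kN.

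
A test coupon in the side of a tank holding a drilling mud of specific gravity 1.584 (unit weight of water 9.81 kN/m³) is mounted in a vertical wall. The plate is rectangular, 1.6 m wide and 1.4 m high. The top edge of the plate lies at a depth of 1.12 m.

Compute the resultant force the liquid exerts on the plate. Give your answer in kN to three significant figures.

γ = 1.584 × 9.81 = 15.53904 kN/m³.
The centroid lies 1.4/2 = 0.7 m below the top edge, so the centroid depth is h_c = 1.12 + 0.7 = 1.82 m.
A = 1.6 × 1.4 = 2.24 m².
Resultant F = γ·h_c·A = 15.53904 × 1.82 × 2.24 = 63.3496 kN.

F ≈ 63.3 kN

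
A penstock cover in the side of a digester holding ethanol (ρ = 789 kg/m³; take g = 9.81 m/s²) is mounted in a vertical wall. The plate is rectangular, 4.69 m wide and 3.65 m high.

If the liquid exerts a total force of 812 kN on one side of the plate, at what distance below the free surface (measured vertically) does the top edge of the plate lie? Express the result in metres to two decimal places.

γ = ρg = 789 × 9.81 / 1000 = 7.74009 kN/m³.
A = 4.69 × 3.65 = 17.1185 m².
From F = γ·h_c·A, the centroid depth is h_c = 812/(7.74009 × 17.1185) = 6.12836 m.
The centroid lies 3.65/2 = 1.825 m below the top edge, so the top edge sits at h_top = 6.12836 − 1.825 = 4.30336 m below the surface.

d_top ≈ 4.30 m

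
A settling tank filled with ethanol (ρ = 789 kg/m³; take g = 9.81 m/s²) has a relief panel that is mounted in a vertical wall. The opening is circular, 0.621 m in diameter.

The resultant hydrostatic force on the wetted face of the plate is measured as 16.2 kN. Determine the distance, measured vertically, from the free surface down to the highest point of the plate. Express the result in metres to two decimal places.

γ = ρg = 789 × 9.81 / 1000 = 7.74009 kN/m³.
A = π(0.3105)² = 0.302882 m².
From F = γ·h_c·A, the centroid depth is h_c = 16.2/(7.74009 × 0.302882) = 6.91028 m.
The centroid is at the centre, 0.3105 m below the top of the plate, so the highest point sits at h_top = 6.91028 − 0.3105 = 6.59978 m below the surface.

d_top ≈ 6.60 m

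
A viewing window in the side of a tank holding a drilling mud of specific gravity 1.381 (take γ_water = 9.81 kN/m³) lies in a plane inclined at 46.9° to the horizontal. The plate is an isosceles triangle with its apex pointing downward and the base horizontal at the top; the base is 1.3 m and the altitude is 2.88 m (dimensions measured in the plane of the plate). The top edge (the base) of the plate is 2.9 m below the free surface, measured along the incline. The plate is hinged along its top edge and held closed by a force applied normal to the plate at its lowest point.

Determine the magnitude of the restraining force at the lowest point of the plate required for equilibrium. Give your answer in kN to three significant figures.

γ = 1.381 × 9.81 = 13.54761 kN/m³.
Let θ = 46.9° be the plate's angle to the horizontal; measure y along the incline from where the plane meets the free surface. Vertical depth h = y·sinθ with sinθ = 0.730162.
With the apex down, the centroid sits h/3 = 2.88/3 = 0.96 m below the base (the top edge), so y_c = 2.9 + 0.96 = 3.86 m and h_c = 3.86 × 0.730162 = 2.81843 m.
A = ½ × 1.3 × 2.88 = 1.872 m².
Resultant F = γ·h_c·A = 13.54761 × 2.81843 × 1.872 = 71.4786 kN.
I_c = b·h³/36 = 1.3 × 2.88³/36 = 0.862618 m⁴.
Centre of pressure: y_p = y_c + I_c/(y_c·A) = 3.86 + 0.862618/(3.86 × 1.872) = 3.86 + 0.119378 = 3.97938 m along the plane.
The resultant acts 0.96 + 0.119378 = 1.07938 m (along the plate) below the hinge at the top edge, so the moment about the hinge is M = F × 1.07938 = 71.4786 × 1.07938 = 77.1526 kN·m.
A normal force at the bottom, 2.88 m from the hinge, must supply this moment: P = 77.1526/2.88 = 26.7891 kN.

P ≈ 26.8 kN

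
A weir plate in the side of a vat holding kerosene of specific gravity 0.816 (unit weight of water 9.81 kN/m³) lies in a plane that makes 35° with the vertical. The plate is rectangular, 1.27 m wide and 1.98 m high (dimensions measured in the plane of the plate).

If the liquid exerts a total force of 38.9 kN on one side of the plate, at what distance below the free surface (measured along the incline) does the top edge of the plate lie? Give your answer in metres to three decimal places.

γ = 0.816 × 9.81 = 8.00496 kN/m³.
A = 1.27 × 1.98 = 2.5146 m².
From F = γ·h_c·A, the centroid depth is h_c = 38.9/(8.00496 × 2.5146) = 1.93251 m.
The plate makes 35° with the vertical, i.e. θ = 90° − 35° = 55° to the horizontal. Measuring y along the incline from the free-surface line, vertical depth h = y·sinθ with sinθ = 0.819152.
Along the incline, y_c = h_c/sinθ = 1.93251/0.819152 = 2.35916 m.
The centroid lies 1.98/2 = 0.99 m below the top edge, so the top edge sits at y_top = 2.35916 − 0.99 = 1.36916 m along the incline.

y_top ≈ 1.369 m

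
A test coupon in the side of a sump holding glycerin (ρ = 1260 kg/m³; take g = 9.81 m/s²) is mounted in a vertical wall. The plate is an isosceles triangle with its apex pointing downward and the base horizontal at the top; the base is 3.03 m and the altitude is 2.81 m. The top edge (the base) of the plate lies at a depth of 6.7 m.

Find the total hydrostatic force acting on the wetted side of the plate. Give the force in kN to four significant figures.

F ≈ 401.8 kN

γ = ρg = 1260 × 9.81 / 1000 = 12.3606 kN/m³.
With the apex down, the centroid sits h/3 = 2.81/3 = 0.936667 m below the base (the top edge), so the centroid depth is h_c = 6.7 + 0.936667 = 7.63667 m.
A = ½ × 3.03 × 2.81 = 4.25715 m².
Resultant F = γ·h_c·A = 12.3606 × 7.63667 × 4.25715 = 401.849 kN.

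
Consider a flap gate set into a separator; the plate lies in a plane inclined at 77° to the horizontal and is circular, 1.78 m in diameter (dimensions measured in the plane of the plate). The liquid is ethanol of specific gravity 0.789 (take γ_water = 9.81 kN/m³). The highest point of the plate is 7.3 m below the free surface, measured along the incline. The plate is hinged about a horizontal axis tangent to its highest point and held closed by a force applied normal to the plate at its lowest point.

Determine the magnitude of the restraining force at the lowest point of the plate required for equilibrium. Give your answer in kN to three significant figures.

γ = 0.789 × 9.81 = 7.74009 kN/m³.
Let θ = 77° be the plate's angle to the horizontal; measure y along the incline from where the plane meets the free surface. Vertical depth h = y·sinθ with sinθ = 0.974370.
The centroid is at the centre, 0.89 m below the top of the plate, so y_c = 7.3 + 0.89 = 8.19 m and h_c = 8.19 × 0.974370 = 7.98009 m.
A = π(0.89)² = 2.48846 m².
Resultant F = γ·h_c·A = 7.74009 × 7.98009 × 2.48846 = 153.704 kN.
I_c = πr⁴/4 = π × 0.89⁴/4 = 0.492776 m⁴.
Centre of pressure: y_p = y_c + I_c/(y_c·A) = 8.19 + 0.492776/(8.19 × 2.48846) = 8.19 + 0.0241788 = 8.21418 m along the plane.
The resultant acts 0.89 + 0.0241788 = 0.914179 m (along the plate) below the hinge at the top edge, so the moment about the hinge is M = F × 0.914179 = 153.704 × 0.914179 = 140.513 kN·m.
A normal force at the bottom, 1.78 m from the hinge, must supply this moment: P = 140.513/1.78 = 78.9399 kN.

P ≈ 78.9 kN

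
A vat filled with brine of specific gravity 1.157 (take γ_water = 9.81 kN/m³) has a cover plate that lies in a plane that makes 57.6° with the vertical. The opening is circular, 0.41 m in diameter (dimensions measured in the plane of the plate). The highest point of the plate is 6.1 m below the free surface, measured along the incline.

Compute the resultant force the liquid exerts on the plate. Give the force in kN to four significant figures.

γ = 1.157 × 9.81 = 11.35017 kN/m³.
The plate makes 57.6° with the vertical, i.e. θ = 90° − 57.6° = 32.4° to the horizontal. Measuring y along the incline from the free-surface line, vertical depth h = y·sinθ with sinθ = 0.535827.
The centroid is at the centre, 0.205 m below the top of the plate, so y_c = 6.1 + 0.205 = 6.305 m and h_c = 6.305 × 0.535827 = 3.37839 m.
A = π(0.205)² = 0.132025 m².
Resultant F = γ·h_c·A = 11.35017 × 3.37839 × 0.132025 = 5.06254 kN.

F ≈ 5.063 kN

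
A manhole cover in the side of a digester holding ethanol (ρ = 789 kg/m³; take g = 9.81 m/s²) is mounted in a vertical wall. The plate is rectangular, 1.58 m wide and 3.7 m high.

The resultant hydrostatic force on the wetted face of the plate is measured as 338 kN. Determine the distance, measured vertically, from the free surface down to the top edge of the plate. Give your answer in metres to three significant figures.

γ = ρg = 789 × 9.81 / 1000 = 7.74009 kN/m³.
A = 1.58 × 3.7 = 5.846 m².
From F = γ·h_c·A, the centroid depth is h_c = 338/(7.74009 × 5.846) = 7.46985 m.
The centroid lies 3.7/2 = 1.85 m below the top edge, so the top edge sits at h_top = 7.46985 − 1.85 = 5.61985 m below the surface.

d_top ≈ 5.62 m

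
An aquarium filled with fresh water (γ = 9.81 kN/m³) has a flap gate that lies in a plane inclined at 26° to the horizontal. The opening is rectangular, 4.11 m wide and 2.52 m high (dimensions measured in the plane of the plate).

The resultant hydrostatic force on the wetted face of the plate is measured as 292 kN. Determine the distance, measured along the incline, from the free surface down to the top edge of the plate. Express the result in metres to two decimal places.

γ = 9.81 kN/m³.
A = 4.11 × 2.52 = 10.3572 m².
From F = γ·h_c·A, the centroid depth is h_c = 292/(9.81 × 10.3572) = 2.8739 m.
Let θ = 26° be the plate's angle to the horizontal; measure y along the incline from where the plane meets the free surface. Vertical depth h = y·sinθ with sinθ = 0.438371.
Along the incline, y_c = h_c/sinθ = 2.8739/0.438371 = 6.55586 m.
The centroid lies 2.52/2 = 1.26 m below the top edge, so the top edge sits at y_top = 6.55586 − 1.26 = 5.29586 m along the incline.

y_top ≈ 5.30 m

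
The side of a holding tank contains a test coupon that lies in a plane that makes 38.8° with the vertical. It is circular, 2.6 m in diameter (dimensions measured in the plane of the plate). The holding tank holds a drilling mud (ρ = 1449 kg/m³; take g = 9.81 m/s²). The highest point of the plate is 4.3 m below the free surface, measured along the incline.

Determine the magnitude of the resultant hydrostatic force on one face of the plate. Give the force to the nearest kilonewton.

γ = ρg = 1449 × 9.81 / 1000 = 14.21469 kN/m³.
The plate makes 38.8° with the vertical, i.e. θ = 90° − 38.8° = 51.2° to the horizontal. Measuring y along the incline from the free-surface line, vertical depth h = y·sinθ with sinθ = 0.779338.
The centroid is at the centre, 1.3 m below the top of the plate, so y_c = 4.3 + 1.3 = 5.6 m and h_c = 5.6 × 0.779338 = 4.36429 m.
A = π(1.3)² = 5.30929 m².
Resultant F = γ·h_c·A = 14.21469 × 4.36429 × 5.30929 = 329.373 kN.

F ≈ 329 kN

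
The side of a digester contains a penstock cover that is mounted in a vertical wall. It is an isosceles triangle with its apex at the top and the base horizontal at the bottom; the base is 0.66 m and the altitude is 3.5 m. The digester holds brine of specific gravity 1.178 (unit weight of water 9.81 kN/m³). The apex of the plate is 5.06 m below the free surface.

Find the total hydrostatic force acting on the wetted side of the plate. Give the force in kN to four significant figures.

γ = 1.178 × 9.81 = 11.55618 kN/m³.
With the apex up, the centroid sits 2h/3 = 2 × 3.5/3 = 2.33333 m below the apex, so the centroid depth is h_c = 5.06 + 2.33333 = 7.39333 m.
A = ½ × 0.66 × 3.5 = 1.155 m².
Resultant F = γ·h_c·A = 11.55618 × 7.39333 × 1.155 = 98.6816 kN.

F ≈ 98.68 kN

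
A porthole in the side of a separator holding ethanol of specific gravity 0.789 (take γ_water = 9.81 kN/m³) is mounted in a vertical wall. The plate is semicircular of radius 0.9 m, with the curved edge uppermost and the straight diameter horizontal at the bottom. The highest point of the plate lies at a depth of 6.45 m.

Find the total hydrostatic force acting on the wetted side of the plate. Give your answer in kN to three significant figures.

γ = 0.789 × 9.81 = 7.74009 kN/m³.
The centroid lies 4r/(3π) = 0.381972 m above the diameter, so r − 4r/(3π) = 0.9 − 0.381972 = 0.518028 m below the topmost point, so the centroid depth is h_c = 6.45 + 0.518028 = 6.96803 m.
A = πr²/2 = π × 0.9²/2 = 1.27235 m².
Resultant F = γ·h_c·A = 7.74009 × 6.96803 × 1.27235 = 68.6219 kN.

F ≈ 68.6 kN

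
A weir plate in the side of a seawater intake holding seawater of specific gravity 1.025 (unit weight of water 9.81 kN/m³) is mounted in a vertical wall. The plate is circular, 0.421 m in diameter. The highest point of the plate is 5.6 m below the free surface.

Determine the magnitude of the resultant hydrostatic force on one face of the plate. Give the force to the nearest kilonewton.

F ≈ 8 kN

γ = 1.025 × 9.81 = 10.05525 kN/m³.
The centroid is at the centre, 0.2105 m below the top of the plate, so the centroid depth is h_c = 5.6 + 0.2105 = 5.8105 m.
A = π(0.2105)² = 0.139205 m².
Resultant F = γ·h_c·A = 10.05525 × 5.8105 × 0.139205 = 8.1332 kN.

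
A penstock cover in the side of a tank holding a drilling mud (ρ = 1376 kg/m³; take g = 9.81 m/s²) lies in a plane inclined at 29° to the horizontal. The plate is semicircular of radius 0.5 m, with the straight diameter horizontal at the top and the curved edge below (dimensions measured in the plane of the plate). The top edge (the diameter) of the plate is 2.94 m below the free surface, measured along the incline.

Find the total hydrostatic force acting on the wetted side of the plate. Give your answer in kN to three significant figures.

F ≈ 8.10 kN

γ = ρg = 1376 × 9.81 / 1000 = 13.49856 kN/m³.
Let θ = 29° be the plate's angle to the horizontal; measure y along the incline from where the plane meets the free surface. Vertical depth h = y·sinθ with sinθ = 0.484810.
The centroid of a semicircle lies 4r/(3π) = 0.212207 m from the diameter, here below the top edge, so y_c = 2.94 + 0.212207 = 3.15221 m and h_c = 3.15221 × 0.484810 = 1.52822 m.
A = πr²/2 = π × 0.5²/2 = 0.392699 m².
Resultant F = γ·h_c·A = 13.49856 × 1.52822 × 0.392699 = 8.1009 kN.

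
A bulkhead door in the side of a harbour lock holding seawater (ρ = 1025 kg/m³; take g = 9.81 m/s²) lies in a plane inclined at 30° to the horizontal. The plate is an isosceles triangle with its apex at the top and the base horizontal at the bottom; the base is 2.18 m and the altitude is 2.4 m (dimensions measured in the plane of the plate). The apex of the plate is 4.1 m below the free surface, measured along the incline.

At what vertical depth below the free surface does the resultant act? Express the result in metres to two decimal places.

h_p = 2.88 m

γ = ρg = 1025 × 9.81 / 1000 = 10.05525 kN/m³.
Let θ = 30° be the plate's angle to the horizontal; measure y along the incline from where the plane meets the free surface. Vertical depth h = y·sinθ with sinθ = 0.500000.
With the apex up, the centroid sits 2h/3 = 2 × 2.4/3 = 1.6 m below the apex, so y_c = 4.1 + 1.6 = 5.7 m and h_c = 5.7 × 0.500000 = 2.85 m.
A = ½ × 2.18 × 2.4 = 2.616 m².
Resultant F = γ·h_c·A = 10.05525 × 2.85 × 2.616 = 74.9679 kN.
I_c = b·h³/36 = 2.18 × 2.4³/36 = 0.83712 m⁴.
Centre of pressure: y_p = y_c + I_c/(y_c·A) = 5.7 + 0.83712/(5.7 × 2.616) = 5.7 + 0.0561404 = 5.75614 m along the plane.
Vertically, h_p = y_p·sinθ = 5.75614 × 0.500000 = 2.87807 m.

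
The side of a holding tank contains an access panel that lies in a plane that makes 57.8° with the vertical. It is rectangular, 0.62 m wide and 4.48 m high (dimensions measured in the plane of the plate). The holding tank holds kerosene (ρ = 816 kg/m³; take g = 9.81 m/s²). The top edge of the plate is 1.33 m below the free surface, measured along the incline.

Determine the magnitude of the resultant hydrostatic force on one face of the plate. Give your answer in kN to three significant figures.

F ≈ 42.3 kN

γ = ρg = 816 × 9.81 / 1000 = 8.00496 kN/m³.
The plate makes 57.8° with the vertical, i.e. θ = 90° − 57.8° = 32.2° to the horizontal. Measuring y along the incline from the free-surface line, vertical depth h = y·sinθ with sinθ = 0.532876.
The centroid lies 4.48/2 = 2.24 m below the top edge, so y_c = 1.33 + 2.24 = 3.57 m and h_c = 3.57 × 0.532876 = 1.90237 m.
A = 0.62 × 4.48 = 2.7776 m².
Resultant F = γ·h_c·A = 8.00496 × 1.90237 × 2.7776 = 42.2984 kN.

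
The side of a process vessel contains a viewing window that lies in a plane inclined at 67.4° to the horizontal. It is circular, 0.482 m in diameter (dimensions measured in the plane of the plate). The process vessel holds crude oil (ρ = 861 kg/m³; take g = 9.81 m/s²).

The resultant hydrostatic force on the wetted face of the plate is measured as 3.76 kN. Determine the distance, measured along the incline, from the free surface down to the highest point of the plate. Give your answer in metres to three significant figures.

γ = ρg = 861 × 9.81 / 1000 = 8.44641 kN/m³.
A = π(0.241)² = 0.182467 m².
From F = γ·h_c·A, the centroid depth is h_c = 3.76/(8.44641 × 0.182467) = 2.43967 m.
Let θ = 67.4° be the plate's angle to the horizontal; measure y along the incline from where the plane meets the free surface. Vertical depth h = y·sinθ with sinθ = 0.923210.
Along the incline, y_c = h_c/sinθ = 2.43967/0.923210 = 2.64259 m.
The centroid is at the centre, 0.241 m below the top of the plate, so the highest point sits at y_top = 2.64259 − 0.241 = 2.40159 m along the incline.

y_top ≈ 2.40 m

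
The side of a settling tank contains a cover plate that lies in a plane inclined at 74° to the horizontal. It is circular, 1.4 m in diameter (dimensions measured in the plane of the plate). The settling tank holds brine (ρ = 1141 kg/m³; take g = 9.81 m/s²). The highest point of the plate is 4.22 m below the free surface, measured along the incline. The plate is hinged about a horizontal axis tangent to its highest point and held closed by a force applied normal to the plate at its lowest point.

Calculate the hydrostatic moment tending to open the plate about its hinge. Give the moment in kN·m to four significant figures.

M ≈ 59.07 kN·m

γ = ρg = 1141 × 9.81 / 1000 = 11.19321 kN/m³.
Let θ = 74° be the plate's angle to the horizontal; measure y along the incline from where the plane meets the free surface. Vertical depth h = y·sinθ with sinθ = 0.961262.
The centroid is at the centre, 0.7 m below the top of the plate, so y_c = 4.22 + 0.7 = 4.92 m and h_c = 4.92 × 0.961262 = 4.72941 m.
A = π(0.7)² = 1.53938 m².
Resultant F = γ·h_c·A = 11.19321 × 4.72941 × 1.53938 = 81.4906 kN.
I_c = πr⁴/4 = π × 0.7⁴/4 = 0.188574 m⁴.
Centre of pressure: y_p = y_c + I_c/(y_c·A) = 4.92 + 0.188574/(4.92 × 1.53938) = 4.92 + 0.0248984 = 4.9449 m along the plane.
The resultant acts 0.7 + 0.0248984 = 0.724898 m (along the plate) below the hinge at the top edge, so the moment about the hinge is M = F × 0.724898 = 81.4906 × 0.724898 = 59.0724 kN·m.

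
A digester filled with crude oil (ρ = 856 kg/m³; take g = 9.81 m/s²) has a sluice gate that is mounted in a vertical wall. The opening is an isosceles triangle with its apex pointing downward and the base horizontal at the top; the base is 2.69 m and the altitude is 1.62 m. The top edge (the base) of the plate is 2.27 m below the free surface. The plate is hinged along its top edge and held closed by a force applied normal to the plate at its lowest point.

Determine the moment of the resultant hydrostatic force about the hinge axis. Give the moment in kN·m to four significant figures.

γ = ρg = 856 × 9.81 / 1000 = 8.39736 kN/m³.
With the apex down, the centroid sits h/3 = 1.62/3 = 0.54 m below the base (the top edge), so the centroid depth is h_c = 2.27 + 0.54 = 2.81 m.
A = ½ × 2.69 × 1.62 = 2.1789 m².
Resultant F = γ·h_c·A = 8.39736 × 2.81 × 2.1789 = 51.4146 kN.
I_c = b·h³/36 = 2.69 × 1.62³/36 = 0.317684 m⁴.
Centre of pressure: y_p = y_c + I_c/(y_c·A) = 2.81 + 0.317684/(2.81 × 2.1789) = 2.81 + 0.0518862 = 2.86189 m along the plane.
The resultant acts 0.54 + 0.0518862 = 0.591886 m (along the plate) below the hinge at the top edge, so the moment about the hinge is M = F × 0.591886 = 51.4146 × 0.591886 = 30.4316 kN·m.

M ≈ 30.43 kN·m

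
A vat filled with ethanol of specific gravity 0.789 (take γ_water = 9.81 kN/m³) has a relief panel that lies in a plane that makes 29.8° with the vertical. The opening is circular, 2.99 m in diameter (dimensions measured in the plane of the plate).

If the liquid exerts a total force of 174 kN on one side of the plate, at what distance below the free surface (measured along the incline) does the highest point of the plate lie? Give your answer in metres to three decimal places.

y_top ≈ 2.195 m

γ = 0.789 × 9.81 = 7.74009 kN/m³.
A = π(1.495)² = 7.02154 m².
From F = γ·h_c·A, the centroid depth is h_c = 174/(7.74009 × 7.02154) = 3.20163 m.
The plate makes 29.8° with the vertical, i.e. θ = 90° − 29.8° = 60.2° to the horizontal. Measuring y along the incline from the free-surface line, vertical depth h = y·sinθ with sinθ = 0.867765.
Along the incline, y_c = h_c/sinθ = 3.20163/0.867765 = 3.68951 m.
The centroid is at the centre, 1.495 m below the top of the plate, so the highest point sits at y_top = 3.68951 − 1.495 = 2.19451 m along the incline.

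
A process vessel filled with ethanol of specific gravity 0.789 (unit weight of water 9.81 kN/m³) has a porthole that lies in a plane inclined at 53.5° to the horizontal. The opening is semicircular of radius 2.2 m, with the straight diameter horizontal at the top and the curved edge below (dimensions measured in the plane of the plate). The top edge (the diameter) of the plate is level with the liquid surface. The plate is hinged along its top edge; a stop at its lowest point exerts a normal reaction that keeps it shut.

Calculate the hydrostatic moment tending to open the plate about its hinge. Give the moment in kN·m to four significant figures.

M ≈ 57.24 kN·m

γ = 0.789 × 9.81 = 7.74009 kN/m³.
Let θ = 53.5° be the plate's angle to the horizontal; measure y along the incline from where the plane meets the free surface. Vertical depth h = y·sinθ with sinθ = 0.803857.
The centroid of a semicircle lies 4r/(3π) = 0.933709 m from the diameter, here below the top edge, so y_c = 0.933709 m and h_c = 0.933709 × 0.803857 = 0.750569 m.
A = πr²/2 = π × 2.2²/2 = 7.60265 m².
Resultant F = γ·h_c·A = 7.74009 × 0.750569 × 7.60265 = 44.1674 kN.
I_c = (π/8 − 8/(9π))·r⁴ = 0.109757 × 2.2⁴ = 2.57112 m⁴.
Centre of pressure: y_p = y_c + I_c/(y_c·A) = 0.933709 + 2.57112/(0.933709 × 7.60265) = 0.933709 + 0.362198 = 1.29591 m along the plane.
The resultant acts 0.933709 + 0.362198 = 1.29591 m (along the plate) below the hinge at the top edge, so the moment about the hinge is M = F × 1.29591 = 44.1674 × 1.29591 = 57.237 kN·m.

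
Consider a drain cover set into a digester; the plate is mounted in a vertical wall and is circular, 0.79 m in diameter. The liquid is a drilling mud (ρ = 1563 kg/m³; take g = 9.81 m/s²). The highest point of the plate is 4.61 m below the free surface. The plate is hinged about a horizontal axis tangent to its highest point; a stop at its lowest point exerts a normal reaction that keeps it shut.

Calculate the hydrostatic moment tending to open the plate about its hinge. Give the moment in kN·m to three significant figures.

M ≈ 15.2 kN·m

γ = ρg = 1563 × 9.81 / 1000 = 15.33303 kN/m³.
The centroid is at the centre, 0.395 m below the top of the plate, so the centroid depth is h_c = 4.61 + 0.395 = 5.005 m.
A = π(0.395)² = 0.490167 m².
Resultant F = γ·h_c·A = 15.33303 × 5.005 × 0.490167 = 37.6163 kN.
I_c = πr⁴/4 = π × 0.395⁴/4 = 0.0191196 m⁴.
Centre of pressure: y_p = y_c + I_c/(y_c·A) = 5.005 + 0.0191196/(5.005 × 0.490167) = 5.005 + 0.00779347 = 5.01279 m along the plane.
The resultant acts 0.395 + 0.00779347 = 0.402793 m (along the plate) below the hinge at the top edge, so the moment about the hinge is M = F × 0.402793 = 37.6163 × 0.402793 = 15.1516 kN·m.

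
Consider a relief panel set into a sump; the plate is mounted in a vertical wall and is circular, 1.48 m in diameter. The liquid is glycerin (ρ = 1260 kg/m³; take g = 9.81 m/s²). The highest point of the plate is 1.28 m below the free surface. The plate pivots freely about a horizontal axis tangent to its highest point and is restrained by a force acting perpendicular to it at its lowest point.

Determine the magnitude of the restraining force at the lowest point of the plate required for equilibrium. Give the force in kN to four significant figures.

γ = ρg = 1260 × 9.81 / 1000 = 12.3606 kN/m³.
The centroid is at the centre, 0.74 m below the top of the plate, so the centroid depth is h_c = 1.28 + 0.74 = 2.02 m.
A = π(0.74)² = 1.72034 m².
Resultant F = γ·h_c·A = 12.3606 × 2.02 × 1.72034 = 42.9542 kN.
I_c = πr⁴/4 = π × 0.74⁴/4 = 0.235514 m⁴.
Centre of pressure: y_p = y_c + I_c/(y_c·A) = 2.02 + 0.235514/(2.02 × 1.72034) = 2.02 + 0.0677721 = 2.08777 m along the plane.
The resultant acts 0.74 + 0.0677721 = 0.807772 m (along the plate) below the hinge at the top edge, so the moment about the hinge is M = F × 0.807772 = 42.9542 × 0.807772 = 34.6972 kN·m.
A normal force at the bottom, 1.48 m from the hinge, must supply this moment: P = 34.6972/1.48 = 23.4441 kN.

P ≈ 23.44 kN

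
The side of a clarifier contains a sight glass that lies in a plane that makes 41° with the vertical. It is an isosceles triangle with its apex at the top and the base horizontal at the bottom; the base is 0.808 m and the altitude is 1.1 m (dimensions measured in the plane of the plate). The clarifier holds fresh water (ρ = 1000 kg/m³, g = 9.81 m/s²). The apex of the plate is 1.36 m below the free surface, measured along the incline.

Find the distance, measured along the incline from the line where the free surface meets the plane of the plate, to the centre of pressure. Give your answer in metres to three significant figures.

γ = ρg = 1000 × 9.81 = 9810 N/m³ = 9.81 kN/m³.
The plate makes 41° with the vertical, i.e. θ = 90° − 41° = 49° to the horizontal. Measuring y along the incline from the free-surface line, vertical depth h = y·sinθ with sinθ = 0.754710.
With the apex up, the centroid sits 2h/3 = 2 × 1.1/3 = 0.733333 m below the apex, so y_c = 1.36 + 0.733333 = 2.09333 m and h_c = 2.09333 × 0.754710 = 1.57986 m.
A = ½ × 0.808 × 1.1 = 0.4444 m².
Resultant F = γ·h_c·A = 9.81 × 1.57986 × 0.4444 = 6.8875 kN.
I_c = b·h³/36 = 0.808 × 1.1³/36 = 0.0298736 m⁴.
Centre of pressure: y_p = y_c + I_c/(y_c·A) = 2.09333 + 0.0298736/(2.09333 × 0.4444) = 2.09333 + 0.0321126 = 2.12544 m along the plane.

y_p = 2.13 m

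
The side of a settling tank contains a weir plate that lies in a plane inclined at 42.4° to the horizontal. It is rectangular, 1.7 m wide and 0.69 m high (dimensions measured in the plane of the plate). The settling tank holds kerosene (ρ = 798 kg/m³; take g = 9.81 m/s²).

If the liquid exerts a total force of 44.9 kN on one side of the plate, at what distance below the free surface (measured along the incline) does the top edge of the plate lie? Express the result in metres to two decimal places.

y_top ≈ 6.91 m

γ = ρg = 798 × 9.81 / 1000 = 7.82838 kN/m³.
A = 1.7 × 0.69 = 1.173 m².
From F = γ·h_c·A, the centroid depth is h_c = 44.9/(7.82838 × 1.173) = 4.88963 m.
Let θ = 42.4° be the plate's angle to the horizontal; measure y along the incline from where the plane meets the free surface. Vertical depth h = y·sinθ with sinθ = 0.674302.
Along the incline, y_c = h_c/sinθ = 4.88963/0.674302 = 7.25139 m.
The centroid lies 0.69/2 = 0.345 m below the top edge, so the top edge sits at y_top = 7.25139 − 0.345 = 6.90639 m along the incline.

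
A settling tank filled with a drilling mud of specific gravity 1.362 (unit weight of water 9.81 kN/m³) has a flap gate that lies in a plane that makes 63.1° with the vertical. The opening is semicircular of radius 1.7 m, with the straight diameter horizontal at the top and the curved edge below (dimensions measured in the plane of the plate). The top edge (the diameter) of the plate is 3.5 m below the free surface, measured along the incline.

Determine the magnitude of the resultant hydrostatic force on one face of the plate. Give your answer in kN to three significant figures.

γ = 1.362 × 9.81 = 13.36122 kN/m³.
The plate makes 63.1° with the vertical, i.e. θ = 90° − 63.1° = 26.9° to the horizontal. Measuring y along the incline from the free-surface line, vertical depth h = y·sinθ with sinθ = 0.452435.
The centroid of a semicircle lies 4r/(3π) = 0.721502 m from the diameter, here below the top edge, so y_c = 3.5 + 0.721502 = 4.2215 m and h_c = 4.2215 × 0.452435 = 1.90995 m.
A = πr²/2 = π × 1.7²/2 = 4.5396 m².
Resultant F = γ·h_c·A = 13.36122 × 1.90995 × 4.5396 = 115.847 kN.

F ≈ 116 kN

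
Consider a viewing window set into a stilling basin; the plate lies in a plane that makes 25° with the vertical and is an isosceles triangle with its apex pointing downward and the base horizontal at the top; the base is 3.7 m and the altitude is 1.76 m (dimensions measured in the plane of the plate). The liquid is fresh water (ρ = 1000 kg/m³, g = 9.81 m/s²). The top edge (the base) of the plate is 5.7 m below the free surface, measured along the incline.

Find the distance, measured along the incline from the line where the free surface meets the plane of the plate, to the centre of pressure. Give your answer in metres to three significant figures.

γ = ρg = 1000 × 9.81 = 9810 N/m³ = 9.81 kN/m³.
The plate makes 25° with the vertical, i.e. θ = 90° − 25° = 65° to the horizontal. Measuring y along the incline from the free-surface line, vertical depth h = y·sinθ with sinθ = 0.906308.
With the apex down, the centroid sits h/3 = 1.76/3 = 0.586667 m below the base (the top edge), so y_c = 5.7 + 0.586667 = 6.28667 m and h_c = 6.28667 × 0.906308 = 5.69766 m.
A = ½ × 3.7 × 1.76 = 3.256 m².
Resultant F = γ·h_c·A = 9.81 × 5.69766 × 3.256 = 181.991 kN.
I_c = b·h³/36 = 3.7 × 1.76³/36 = 0.560321 m⁴.
Centre of pressure: y_p = y_c + I_c/(y_c·A) = 6.28667 + 0.560321/(6.28667 × 3.256) = 6.28667 + 0.0273736 = 6.31404 m along the plane.

y_p = 6.31 m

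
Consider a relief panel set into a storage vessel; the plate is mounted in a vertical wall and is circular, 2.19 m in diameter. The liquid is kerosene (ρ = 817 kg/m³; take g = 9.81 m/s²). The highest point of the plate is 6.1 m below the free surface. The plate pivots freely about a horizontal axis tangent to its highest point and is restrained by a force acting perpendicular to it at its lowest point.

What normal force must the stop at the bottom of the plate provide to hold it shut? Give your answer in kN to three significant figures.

γ = ρg = 817 × 9.81 / 1000 = 8.01477 kN/m³.
The centroid is at the centre, 1.095 m below the top of the plate, so the centroid depth is h_c = 6.1 + 1.095 = 7.195 m.
A = π(1.095)² = 3.76685 m².
Resultant F = γ·h_c·A = 8.01477 × 7.195 × 3.76685 = 217.22 kN.
I_c = πr⁴/4 = π × 1.095⁴/4 = 1.12914 m⁴.
Centre of pressure: y_p = y_c + I_c/(y_c·A) = 7.195 + 1.12914/(7.195 × 3.76685) = 7.195 + 0.0416619 = 7.23666 m along the plane.
The resultant acts 1.095 + 0.0416619 = 1.13666 m (along the plate) below the hinge at the top edge, so the moment about the hinge is M = F × 1.13666 = 217.22 × 1.13666 = 246.905 kN·m.
A normal force at the bottom, 2.19 m from the hinge, must supply this moment: P = 246.905/2.19 = 112.742 kN.

P ≈ 113 kN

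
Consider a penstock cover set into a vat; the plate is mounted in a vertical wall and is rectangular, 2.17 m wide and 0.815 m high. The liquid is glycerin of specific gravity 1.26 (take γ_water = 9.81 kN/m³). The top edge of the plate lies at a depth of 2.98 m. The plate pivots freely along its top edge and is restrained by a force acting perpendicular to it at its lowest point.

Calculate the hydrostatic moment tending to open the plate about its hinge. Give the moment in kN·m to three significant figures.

γ = 1.26 × 9.81 = 12.3606 kN/m³.
The centroid lies 0.815/2 = 0.4075 m below the top edge, so the centroid depth is h_c = 2.98 + 0.4075 = 3.3875 m.
A = 2.17 × 0.815 = 1.76855 m².
Resultant F = γ·h_c·A = 12.3606 × 3.3875 × 1.76855 = 74.0519 kN.
I_c = b·h³/12 = 2.17 × 0.815³/12 = 0.0978929 m⁴.
Centre of pressure: y_p = y_c + I_c/(y_c·A) = 3.3875 + 0.0978929/(3.3875 × 1.76855) = 3.3875 + 0.0163401 = 3.40384 m along the plane.
The resultant acts 0.4075 + 0.0163401 = 0.42384 m (along the plate) below the hinge at the top edge, so the moment about the hinge is M = F × 0.42384 = 74.0519 × 0.42384 = 31.3862 kN·m.

M ≈ 31.4 kN·m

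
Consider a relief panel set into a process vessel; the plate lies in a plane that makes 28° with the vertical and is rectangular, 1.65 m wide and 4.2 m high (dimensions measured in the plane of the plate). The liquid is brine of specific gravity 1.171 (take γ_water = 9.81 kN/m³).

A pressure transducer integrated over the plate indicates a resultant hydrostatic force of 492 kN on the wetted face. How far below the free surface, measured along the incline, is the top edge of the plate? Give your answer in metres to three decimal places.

y_top ≈ 4.900 m

γ = 1.171 × 9.81 = 11.48751 kN/m³.
A = 1.65 × 4.2 = 6.93 m².
From F = γ·h_c·A, the centroid depth is h_c = 492/(11.48751 × 6.93) = 6.18025 m.
The plate makes 28° with the vertical, i.e. θ = 90° − 28° = 62° to the horizontal. Measuring y along the incline from the free-surface line, vertical depth h = y·sinθ with sinθ = 0.882948.
Along the incline, y_c = h_c/sinθ = 6.18025/0.882948 = 6.99956 m.
The centroid lies 4.2/2 = 2.1 m below the top edge, so the top edge sits at y_top = 6.99956 − 2.1 = 4.89956 m along the incline.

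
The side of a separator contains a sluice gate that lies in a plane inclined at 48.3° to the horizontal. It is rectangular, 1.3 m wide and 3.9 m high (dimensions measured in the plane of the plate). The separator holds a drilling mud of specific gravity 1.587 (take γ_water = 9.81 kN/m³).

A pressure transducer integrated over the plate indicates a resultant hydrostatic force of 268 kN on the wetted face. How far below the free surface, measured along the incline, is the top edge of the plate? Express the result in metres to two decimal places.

y_top ≈ 2.60 m

γ = 1.587 × 9.81 = 15.56847 kN/m³.
A = 1.3 × 3.9 = 5.07 m².
From F = γ·h_c·A, the centroid depth is h_c = 268/(15.56847 × 5.07) = 3.39532 m.
Let θ = 48.3° be the plate's angle to the horizontal; measure y along the incline from where the plane meets the free surface. Vertical depth h = y·sinθ with sinθ = 0.746638.
Along the incline, y_c = h_c/sinθ = 3.39532/0.746638 = 4.54748 m.
The centroid lies 3.9/2 = 1.95 m below the top edge, so the top edge sits at y_top = 4.54748 − 1.95 = 2.59748 m along the incline.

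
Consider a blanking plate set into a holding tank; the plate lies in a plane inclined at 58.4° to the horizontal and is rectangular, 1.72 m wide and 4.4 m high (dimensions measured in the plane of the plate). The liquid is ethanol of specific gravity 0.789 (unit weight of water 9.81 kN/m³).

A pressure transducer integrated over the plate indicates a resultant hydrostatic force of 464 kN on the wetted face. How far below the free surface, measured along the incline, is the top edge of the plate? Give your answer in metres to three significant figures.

y_top ≈ 7.10 m

γ = 0.789 × 9.81 = 7.74009 kN/m³.
A = 1.72 × 4.4 = 7.568 m².
From F = γ·h_c·A, the centroid depth is h_c = 464/(7.74009 × 7.568) = 7.9212 m.
Let θ = 58.4° be the plate's angle to the horizontal; measure y along the incline from where the plane meets the free surface. Vertical depth h = y·sinθ with sinθ = 0.851727.
Along the incline, y_c = h_c/sinθ = 7.9212/0.851727 = 9.30016 m.
The centroid lies 4.4/2 = 2.2 m below the top edge, so the top edge sits at y_top = 9.30016 − 2.2 = 7.10016 m along the incline.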